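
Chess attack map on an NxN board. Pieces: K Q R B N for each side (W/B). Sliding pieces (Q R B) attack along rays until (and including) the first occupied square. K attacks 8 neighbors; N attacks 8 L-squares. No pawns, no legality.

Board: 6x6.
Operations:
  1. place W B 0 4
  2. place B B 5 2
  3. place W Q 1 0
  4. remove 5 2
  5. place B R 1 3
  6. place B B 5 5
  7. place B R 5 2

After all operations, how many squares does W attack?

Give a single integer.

Answer: 14

Derivation:
Op 1: place WB@(0,4)
Op 2: place BB@(5,2)
Op 3: place WQ@(1,0)
Op 4: remove (5,2)
Op 5: place BR@(1,3)
Op 6: place BB@(5,5)
Op 7: place BR@(5,2)
Per-piece attacks for W:
  WB@(0,4): attacks (1,5) (1,3) [ray(1,-1) blocked at (1,3)]
  WQ@(1,0): attacks (1,1) (1,2) (1,3) (2,0) (3,0) (4,0) (5,0) (0,0) (2,1) (3,2) (4,3) (5,4) (0,1) [ray(0,1) blocked at (1,3)]
Union (14 distinct): (0,0) (0,1) (1,1) (1,2) (1,3) (1,5) (2,0) (2,1) (3,0) (3,2) (4,0) (4,3) (5,0) (5,4)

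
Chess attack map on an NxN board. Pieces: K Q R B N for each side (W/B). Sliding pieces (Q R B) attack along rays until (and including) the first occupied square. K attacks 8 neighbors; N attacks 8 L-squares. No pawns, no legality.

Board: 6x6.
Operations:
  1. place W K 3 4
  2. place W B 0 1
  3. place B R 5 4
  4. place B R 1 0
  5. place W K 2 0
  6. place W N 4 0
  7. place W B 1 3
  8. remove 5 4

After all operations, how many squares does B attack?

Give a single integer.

Answer: 5

Derivation:
Op 1: place WK@(3,4)
Op 2: place WB@(0,1)
Op 3: place BR@(5,4)
Op 4: place BR@(1,0)
Op 5: place WK@(2,0)
Op 6: place WN@(4,0)
Op 7: place WB@(1,3)
Op 8: remove (5,4)
Per-piece attacks for B:
  BR@(1,0): attacks (1,1) (1,2) (1,3) (2,0) (0,0) [ray(0,1) blocked at (1,3); ray(1,0) blocked at (2,0)]
Union (5 distinct): (0,0) (1,1) (1,2) (1,3) (2,0)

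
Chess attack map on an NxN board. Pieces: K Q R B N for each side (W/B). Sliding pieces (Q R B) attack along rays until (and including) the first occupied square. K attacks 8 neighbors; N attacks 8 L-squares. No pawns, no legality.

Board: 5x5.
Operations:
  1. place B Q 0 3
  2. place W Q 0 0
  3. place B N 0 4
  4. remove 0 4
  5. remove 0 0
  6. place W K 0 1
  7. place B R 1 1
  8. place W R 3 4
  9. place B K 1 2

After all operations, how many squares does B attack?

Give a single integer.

Answer: 16

Derivation:
Op 1: place BQ@(0,3)
Op 2: place WQ@(0,0)
Op 3: place BN@(0,4)
Op 4: remove (0,4)
Op 5: remove (0,0)
Op 6: place WK@(0,1)
Op 7: place BR@(1,1)
Op 8: place WR@(3,4)
Op 9: place BK@(1,2)
Per-piece attacks for B:
  BQ@(0,3): attacks (0,4) (0,2) (0,1) (1,3) (2,3) (3,3) (4,3) (1,4) (1,2) [ray(0,-1) blocked at (0,1); ray(1,-1) blocked at (1,2)]
  BR@(1,1): attacks (1,2) (1,0) (2,1) (3,1) (4,1) (0,1) [ray(0,1) blocked at (1,2); ray(-1,0) blocked at (0,1)]
  BK@(1,2): attacks (1,3) (1,1) (2,2) (0,2) (2,3) (2,1) (0,3) (0,1)
Union (16 distinct): (0,1) (0,2) (0,3) (0,4) (1,0) (1,1) (1,2) (1,3) (1,4) (2,1) (2,2) (2,3) (3,1) (3,3) (4,1) (4,3)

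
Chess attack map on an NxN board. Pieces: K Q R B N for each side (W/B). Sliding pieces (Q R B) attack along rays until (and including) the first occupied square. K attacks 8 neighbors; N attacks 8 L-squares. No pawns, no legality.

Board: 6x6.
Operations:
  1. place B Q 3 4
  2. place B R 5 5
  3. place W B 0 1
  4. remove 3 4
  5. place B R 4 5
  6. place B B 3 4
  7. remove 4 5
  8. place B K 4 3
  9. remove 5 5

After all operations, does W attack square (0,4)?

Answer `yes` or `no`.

Op 1: place BQ@(3,4)
Op 2: place BR@(5,5)
Op 3: place WB@(0,1)
Op 4: remove (3,4)
Op 5: place BR@(4,5)
Op 6: place BB@(3,4)
Op 7: remove (4,5)
Op 8: place BK@(4,3)
Op 9: remove (5,5)
Per-piece attacks for W:
  WB@(0,1): attacks (1,2) (2,3) (3,4) (1,0) [ray(1,1) blocked at (3,4)]
W attacks (0,4): no

Answer: no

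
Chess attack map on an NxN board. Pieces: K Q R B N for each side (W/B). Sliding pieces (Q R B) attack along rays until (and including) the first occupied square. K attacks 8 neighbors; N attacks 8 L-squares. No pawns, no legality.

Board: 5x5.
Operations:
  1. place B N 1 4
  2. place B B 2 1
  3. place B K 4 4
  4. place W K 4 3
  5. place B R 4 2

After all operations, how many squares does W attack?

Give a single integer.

Answer: 5

Derivation:
Op 1: place BN@(1,4)
Op 2: place BB@(2,1)
Op 3: place BK@(4,4)
Op 4: place WK@(4,3)
Op 5: place BR@(4,2)
Per-piece attacks for W:
  WK@(4,3): attacks (4,4) (4,2) (3,3) (3,4) (3,2)
Union (5 distinct): (3,2) (3,3) (3,4) (4,2) (4,4)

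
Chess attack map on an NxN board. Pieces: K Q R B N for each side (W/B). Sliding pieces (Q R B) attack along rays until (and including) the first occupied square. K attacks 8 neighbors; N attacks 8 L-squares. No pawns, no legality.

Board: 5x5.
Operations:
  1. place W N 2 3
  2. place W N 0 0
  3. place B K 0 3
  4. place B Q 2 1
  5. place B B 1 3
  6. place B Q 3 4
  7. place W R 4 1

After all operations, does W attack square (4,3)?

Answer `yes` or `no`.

Answer: yes

Derivation:
Op 1: place WN@(2,3)
Op 2: place WN@(0,0)
Op 3: place BK@(0,3)
Op 4: place BQ@(2,1)
Op 5: place BB@(1,3)
Op 6: place BQ@(3,4)
Op 7: place WR@(4,1)
Per-piece attacks for W:
  WN@(0,0): attacks (1,2) (2,1)
  WN@(2,3): attacks (4,4) (0,4) (3,1) (4,2) (1,1) (0,2)
  WR@(4,1): attacks (4,2) (4,3) (4,4) (4,0) (3,1) (2,1) [ray(-1,0) blocked at (2,1)]
W attacks (4,3): yes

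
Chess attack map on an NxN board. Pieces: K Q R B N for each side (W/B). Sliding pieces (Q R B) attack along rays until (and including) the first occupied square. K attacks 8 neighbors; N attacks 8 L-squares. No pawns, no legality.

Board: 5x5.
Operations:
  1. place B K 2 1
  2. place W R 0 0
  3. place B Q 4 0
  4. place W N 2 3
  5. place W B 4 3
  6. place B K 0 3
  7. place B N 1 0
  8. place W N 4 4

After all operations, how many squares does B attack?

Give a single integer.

Answer: 15

Derivation:
Op 1: place BK@(2,1)
Op 2: place WR@(0,0)
Op 3: place BQ@(4,0)
Op 4: place WN@(2,3)
Op 5: place WB@(4,3)
Op 6: place BK@(0,3)
Op 7: place BN@(1,0)
Op 8: place WN@(4,4)
Per-piece attacks for B:
  BK@(0,3): attacks (0,4) (0,2) (1,3) (1,4) (1,2)
  BN@(1,0): attacks (2,2) (3,1) (0,2)
  BK@(2,1): attacks (2,2) (2,0) (3,1) (1,1) (3,2) (3,0) (1,2) (1,0)
  BQ@(4,0): attacks (4,1) (4,2) (4,3) (3,0) (2,0) (1,0) (3,1) (2,2) (1,3) (0,4) [ray(0,1) blocked at (4,3); ray(-1,0) blocked at (1,0)]
Union (15 distinct): (0,2) (0,4) (1,0) (1,1) (1,2) (1,3) (1,4) (2,0) (2,2) (3,0) (3,1) (3,2) (4,1) (4,2) (4,3)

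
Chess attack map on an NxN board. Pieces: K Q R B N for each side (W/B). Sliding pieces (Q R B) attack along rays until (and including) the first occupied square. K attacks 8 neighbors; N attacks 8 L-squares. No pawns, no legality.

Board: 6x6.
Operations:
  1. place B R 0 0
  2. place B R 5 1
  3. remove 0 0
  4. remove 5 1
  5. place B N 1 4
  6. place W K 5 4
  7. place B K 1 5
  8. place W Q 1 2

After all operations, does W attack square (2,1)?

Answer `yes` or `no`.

Op 1: place BR@(0,0)
Op 2: place BR@(5,1)
Op 3: remove (0,0)
Op 4: remove (5,1)
Op 5: place BN@(1,4)
Op 6: place WK@(5,4)
Op 7: place BK@(1,5)
Op 8: place WQ@(1,2)
Per-piece attacks for W:
  WQ@(1,2): attacks (1,3) (1,4) (1,1) (1,0) (2,2) (3,2) (4,2) (5,2) (0,2) (2,3) (3,4) (4,5) (2,1) (3,0) (0,3) (0,1) [ray(0,1) blocked at (1,4)]
  WK@(5,4): attacks (5,5) (5,3) (4,4) (4,5) (4,3)
W attacks (2,1): yes

Answer: yes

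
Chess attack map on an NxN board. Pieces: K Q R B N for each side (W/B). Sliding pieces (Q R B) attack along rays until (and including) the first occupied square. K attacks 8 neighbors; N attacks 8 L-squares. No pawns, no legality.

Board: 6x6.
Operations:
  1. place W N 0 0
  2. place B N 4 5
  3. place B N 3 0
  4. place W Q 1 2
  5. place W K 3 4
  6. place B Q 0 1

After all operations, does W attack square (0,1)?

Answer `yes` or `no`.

Op 1: place WN@(0,0)
Op 2: place BN@(4,5)
Op 3: place BN@(3,0)
Op 4: place WQ@(1,2)
Op 5: place WK@(3,4)
Op 6: place BQ@(0,1)
Per-piece attacks for W:
  WN@(0,0): attacks (1,2) (2,1)
  WQ@(1,2): attacks (1,3) (1,4) (1,5) (1,1) (1,0) (2,2) (3,2) (4,2) (5,2) (0,2) (2,3) (3,4) (2,1) (3,0) (0,3) (0,1) [ray(1,1) blocked at (3,4); ray(1,-1) blocked at (3,0); ray(-1,-1) blocked at (0,1)]
  WK@(3,4): attacks (3,5) (3,3) (4,4) (2,4) (4,5) (4,3) (2,5) (2,3)
W attacks (0,1): yes

Answer: yes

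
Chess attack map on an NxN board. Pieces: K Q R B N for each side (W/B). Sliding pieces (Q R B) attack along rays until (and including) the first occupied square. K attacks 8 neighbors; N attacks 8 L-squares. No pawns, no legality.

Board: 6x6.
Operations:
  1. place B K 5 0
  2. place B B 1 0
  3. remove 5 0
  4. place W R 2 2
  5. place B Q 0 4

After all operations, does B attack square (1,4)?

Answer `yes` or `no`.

Answer: yes

Derivation:
Op 1: place BK@(5,0)
Op 2: place BB@(1,0)
Op 3: remove (5,0)
Op 4: place WR@(2,2)
Op 5: place BQ@(0,4)
Per-piece attacks for B:
  BQ@(0,4): attacks (0,5) (0,3) (0,2) (0,1) (0,0) (1,4) (2,4) (3,4) (4,4) (5,4) (1,5) (1,3) (2,2) [ray(1,-1) blocked at (2,2)]
  BB@(1,0): attacks (2,1) (3,2) (4,3) (5,4) (0,1)
B attacks (1,4): yes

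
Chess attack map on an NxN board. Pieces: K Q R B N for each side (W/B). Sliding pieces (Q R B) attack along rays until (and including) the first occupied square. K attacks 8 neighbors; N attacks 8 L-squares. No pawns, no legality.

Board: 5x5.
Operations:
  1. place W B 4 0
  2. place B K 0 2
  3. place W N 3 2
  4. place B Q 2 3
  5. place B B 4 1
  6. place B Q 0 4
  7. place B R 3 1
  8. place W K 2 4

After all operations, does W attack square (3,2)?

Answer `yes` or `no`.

Op 1: place WB@(4,0)
Op 2: place BK@(0,2)
Op 3: place WN@(3,2)
Op 4: place BQ@(2,3)
Op 5: place BB@(4,1)
Op 6: place BQ@(0,4)
Op 7: place BR@(3,1)
Op 8: place WK@(2,4)
Per-piece attacks for W:
  WK@(2,4): attacks (2,3) (3,4) (1,4) (3,3) (1,3)
  WN@(3,2): attacks (4,4) (2,4) (1,3) (4,0) (2,0) (1,1)
  WB@(4,0): attacks (3,1) [ray(-1,1) blocked at (3,1)]
W attacks (3,2): no

Answer: no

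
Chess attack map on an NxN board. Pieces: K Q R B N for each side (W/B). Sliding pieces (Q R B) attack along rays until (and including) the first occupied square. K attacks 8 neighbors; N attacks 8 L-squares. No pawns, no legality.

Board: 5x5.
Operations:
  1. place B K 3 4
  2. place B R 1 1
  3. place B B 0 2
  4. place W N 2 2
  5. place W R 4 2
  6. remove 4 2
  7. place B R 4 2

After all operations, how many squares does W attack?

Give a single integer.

Answer: 8

Derivation:
Op 1: place BK@(3,4)
Op 2: place BR@(1,1)
Op 3: place BB@(0,2)
Op 4: place WN@(2,2)
Op 5: place WR@(4,2)
Op 6: remove (4,2)
Op 7: place BR@(4,2)
Per-piece attacks for W:
  WN@(2,2): attacks (3,4) (4,3) (1,4) (0,3) (3,0) (4,1) (1,0) (0,1)
Union (8 distinct): (0,1) (0,3) (1,0) (1,4) (3,0) (3,4) (4,1) (4,3)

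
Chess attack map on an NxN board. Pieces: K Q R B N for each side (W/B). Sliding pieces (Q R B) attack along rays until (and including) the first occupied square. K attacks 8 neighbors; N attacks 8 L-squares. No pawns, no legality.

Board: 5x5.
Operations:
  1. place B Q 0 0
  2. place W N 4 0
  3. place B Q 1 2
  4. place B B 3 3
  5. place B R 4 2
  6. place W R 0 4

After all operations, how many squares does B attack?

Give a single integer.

Op 1: place BQ@(0,0)
Op 2: place WN@(4,0)
Op 3: place BQ@(1,2)
Op 4: place BB@(3,3)
Op 5: place BR@(4,2)
Op 6: place WR@(0,4)
Per-piece attacks for B:
  BQ@(0,0): attacks (0,1) (0,2) (0,3) (0,4) (1,0) (2,0) (3,0) (4,0) (1,1) (2,2) (3,3) [ray(0,1) blocked at (0,4); ray(1,0) blocked at (4,0); ray(1,1) blocked at (3,3)]
  BQ@(1,2): attacks (1,3) (1,4) (1,1) (1,0) (2,2) (3,2) (4,2) (0,2) (2,3) (3,4) (2,1) (3,0) (0,3) (0,1) [ray(1,0) blocked at (4,2)]
  BB@(3,3): attacks (4,4) (4,2) (2,4) (2,2) (1,1) (0,0) [ray(1,-1) blocked at (4,2); ray(-1,-1) blocked at (0,0)]
  BR@(4,2): attacks (4,3) (4,4) (4,1) (4,0) (3,2) (2,2) (1,2) [ray(0,-1) blocked at (4,0); ray(-1,0) blocked at (1,2)]
Union (24 distinct): (0,0) (0,1) (0,2) (0,3) (0,4) (1,0) (1,1) (1,2) (1,3) (1,4) (2,0) (2,1) (2,2) (2,3) (2,4) (3,0) (3,2) (3,3) (3,4) (4,0) (4,1) (4,2) (4,3) (4,4)

Answer: 24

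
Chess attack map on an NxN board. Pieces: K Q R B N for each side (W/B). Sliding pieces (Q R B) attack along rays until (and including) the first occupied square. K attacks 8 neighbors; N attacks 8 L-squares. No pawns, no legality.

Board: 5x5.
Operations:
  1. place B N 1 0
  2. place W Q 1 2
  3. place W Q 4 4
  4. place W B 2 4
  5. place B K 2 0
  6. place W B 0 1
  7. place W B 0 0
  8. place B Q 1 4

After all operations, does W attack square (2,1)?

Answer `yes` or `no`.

Op 1: place BN@(1,0)
Op 2: place WQ@(1,2)
Op 3: place WQ@(4,4)
Op 4: place WB@(2,4)
Op 5: place BK@(2,0)
Op 6: place WB@(0,1)
Op 7: place WB@(0,0)
Op 8: place BQ@(1,4)
Per-piece attacks for W:
  WB@(0,0): attacks (1,1) (2,2) (3,3) (4,4) [ray(1,1) blocked at (4,4)]
  WB@(0,1): attacks (1,2) (1,0) [ray(1,1) blocked at (1,2); ray(1,-1) blocked at (1,0)]
  WQ@(1,2): attacks (1,3) (1,4) (1,1) (1,0) (2,2) (3,2) (4,2) (0,2) (2,3) (3,4) (2,1) (3,0) (0,3) (0,1) [ray(0,1) blocked at (1,4); ray(0,-1) blocked at (1,0); ray(-1,-1) blocked at (0,1)]
  WB@(2,4): attacks (3,3) (4,2) (1,3) (0,2)
  WQ@(4,4): attacks (4,3) (4,2) (4,1) (4,0) (3,4) (2,4) (3,3) (2,2) (1,1) (0,0) [ray(-1,0) blocked at (2,4); ray(-1,-1) blocked at (0,0)]
W attacks (2,1): yes

Answer: yes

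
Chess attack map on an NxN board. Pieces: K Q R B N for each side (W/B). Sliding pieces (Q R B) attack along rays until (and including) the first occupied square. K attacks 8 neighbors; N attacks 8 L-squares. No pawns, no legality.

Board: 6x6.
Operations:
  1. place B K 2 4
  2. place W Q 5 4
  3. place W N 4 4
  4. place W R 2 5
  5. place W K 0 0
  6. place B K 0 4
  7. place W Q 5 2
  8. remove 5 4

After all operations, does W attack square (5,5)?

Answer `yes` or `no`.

Op 1: place BK@(2,4)
Op 2: place WQ@(5,4)
Op 3: place WN@(4,4)
Op 4: place WR@(2,5)
Op 5: place WK@(0,0)
Op 6: place BK@(0,4)
Op 7: place WQ@(5,2)
Op 8: remove (5,4)
Per-piece attacks for W:
  WK@(0,0): attacks (0,1) (1,0) (1,1)
  WR@(2,5): attacks (2,4) (3,5) (4,5) (5,5) (1,5) (0,5) [ray(0,-1) blocked at (2,4)]
  WN@(4,4): attacks (2,5) (5,2) (3,2) (2,3)
  WQ@(5,2): attacks (5,3) (5,4) (5,5) (5,1) (5,0) (4,2) (3,2) (2,2) (1,2) (0,2) (4,3) (3,4) (2,5) (4,1) (3,0) [ray(-1,1) blocked at (2,5)]
W attacks (5,5): yes

Answer: yes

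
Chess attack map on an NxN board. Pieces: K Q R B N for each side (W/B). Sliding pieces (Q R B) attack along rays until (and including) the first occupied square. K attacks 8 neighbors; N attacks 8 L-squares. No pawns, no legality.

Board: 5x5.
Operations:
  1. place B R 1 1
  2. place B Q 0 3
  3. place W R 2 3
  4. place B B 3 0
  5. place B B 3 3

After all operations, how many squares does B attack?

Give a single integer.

Answer: 19

Derivation:
Op 1: place BR@(1,1)
Op 2: place BQ@(0,3)
Op 3: place WR@(2,3)
Op 4: place BB@(3,0)
Op 5: place BB@(3,3)
Per-piece attacks for B:
  BQ@(0,3): attacks (0,4) (0,2) (0,1) (0,0) (1,3) (2,3) (1,4) (1,2) (2,1) (3,0) [ray(1,0) blocked at (2,3); ray(1,-1) blocked at (3,0)]
  BR@(1,1): attacks (1,2) (1,3) (1,4) (1,0) (2,1) (3,1) (4,1) (0,1)
  BB@(3,0): attacks (4,1) (2,1) (1,2) (0,3) [ray(-1,1) blocked at (0,3)]
  BB@(3,3): attacks (4,4) (4,2) (2,4) (2,2) (1,1) [ray(-1,-1) blocked at (1,1)]
Union (19 distinct): (0,0) (0,1) (0,2) (0,3) (0,4) (1,0) (1,1) (1,2) (1,3) (1,4) (2,1) (2,2) (2,3) (2,4) (3,0) (3,1) (4,1) (4,2) (4,4)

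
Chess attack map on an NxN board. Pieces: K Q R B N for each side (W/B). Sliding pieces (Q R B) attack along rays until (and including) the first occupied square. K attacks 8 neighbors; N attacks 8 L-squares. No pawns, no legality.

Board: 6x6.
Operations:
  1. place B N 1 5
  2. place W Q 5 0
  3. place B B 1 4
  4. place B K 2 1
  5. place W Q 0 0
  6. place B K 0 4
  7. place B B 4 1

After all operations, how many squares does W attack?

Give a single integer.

Answer: 20

Derivation:
Op 1: place BN@(1,5)
Op 2: place WQ@(5,0)
Op 3: place BB@(1,4)
Op 4: place BK@(2,1)
Op 5: place WQ@(0,0)
Op 6: place BK@(0,4)
Op 7: place BB@(4,1)
Per-piece attacks for W:
  WQ@(0,0): attacks (0,1) (0,2) (0,3) (0,4) (1,0) (2,0) (3,0) (4,0) (5,0) (1,1) (2,2) (3,3) (4,4) (5,5) [ray(0,1) blocked at (0,4); ray(1,0) blocked at (5,0)]
  WQ@(5,0): attacks (5,1) (5,2) (5,3) (5,4) (5,5) (4,0) (3,0) (2,0) (1,0) (0,0) (4,1) [ray(-1,0) blocked at (0,0); ray(-1,1) blocked at (4,1)]
Union (20 distinct): (0,0) (0,1) (0,2) (0,3) (0,4) (1,0) (1,1) (2,0) (2,2) (3,0) (3,3) (4,0) (4,1) (4,4) (5,0) (5,1) (5,2) (5,3) (5,4) (5,5)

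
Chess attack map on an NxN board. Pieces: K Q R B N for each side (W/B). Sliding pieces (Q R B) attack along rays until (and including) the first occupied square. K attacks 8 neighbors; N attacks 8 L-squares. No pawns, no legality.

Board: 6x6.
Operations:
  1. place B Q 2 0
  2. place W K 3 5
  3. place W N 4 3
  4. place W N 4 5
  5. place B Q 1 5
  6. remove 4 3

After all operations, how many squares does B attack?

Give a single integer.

Op 1: place BQ@(2,0)
Op 2: place WK@(3,5)
Op 3: place WN@(4,3)
Op 4: place WN@(4,5)
Op 5: place BQ@(1,5)
Op 6: remove (4,3)
Per-piece attacks for B:
  BQ@(1,5): attacks (1,4) (1,3) (1,2) (1,1) (1,0) (2,5) (3,5) (0,5) (2,4) (3,3) (4,2) (5,1) (0,4) [ray(1,0) blocked at (3,5)]
  BQ@(2,0): attacks (2,1) (2,2) (2,3) (2,4) (2,5) (3,0) (4,0) (5,0) (1,0) (0,0) (3,1) (4,2) (5,3) (1,1) (0,2)
Union (23 distinct): (0,0) (0,2) (0,4) (0,5) (1,0) (1,1) (1,2) (1,3) (1,4) (2,1) (2,2) (2,3) (2,4) (2,5) (3,0) (3,1) (3,3) (3,5) (4,0) (4,2) (5,0) (5,1) (5,3)

Answer: 23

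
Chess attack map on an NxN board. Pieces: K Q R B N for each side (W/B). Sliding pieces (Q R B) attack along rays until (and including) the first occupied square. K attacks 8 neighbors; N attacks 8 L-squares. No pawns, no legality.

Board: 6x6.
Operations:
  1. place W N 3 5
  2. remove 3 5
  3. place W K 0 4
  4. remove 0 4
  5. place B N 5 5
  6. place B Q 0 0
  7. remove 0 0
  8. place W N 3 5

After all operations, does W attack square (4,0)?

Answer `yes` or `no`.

Answer: no

Derivation:
Op 1: place WN@(3,5)
Op 2: remove (3,5)
Op 3: place WK@(0,4)
Op 4: remove (0,4)
Op 5: place BN@(5,5)
Op 6: place BQ@(0,0)
Op 7: remove (0,0)
Op 8: place WN@(3,5)
Per-piece attacks for W:
  WN@(3,5): attacks (4,3) (5,4) (2,3) (1,4)
W attacks (4,0): no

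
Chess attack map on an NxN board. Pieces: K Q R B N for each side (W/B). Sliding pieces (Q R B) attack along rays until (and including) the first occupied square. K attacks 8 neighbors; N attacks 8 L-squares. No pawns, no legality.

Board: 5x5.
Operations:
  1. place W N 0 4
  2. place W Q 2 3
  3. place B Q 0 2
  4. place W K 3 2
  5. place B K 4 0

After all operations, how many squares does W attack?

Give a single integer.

Op 1: place WN@(0,4)
Op 2: place WQ@(2,3)
Op 3: place BQ@(0,2)
Op 4: place WK@(3,2)
Op 5: place BK@(4,0)
Per-piece attacks for W:
  WN@(0,4): attacks (1,2) (2,3)
  WQ@(2,3): attacks (2,4) (2,2) (2,1) (2,0) (3,3) (4,3) (1,3) (0,3) (3,4) (3,2) (1,4) (1,2) (0,1) [ray(1,-1) blocked at (3,2)]
  WK@(3,2): attacks (3,3) (3,1) (4,2) (2,2) (4,3) (4,1) (2,3) (2,1)
Union (17 distinct): (0,1) (0,3) (1,2) (1,3) (1,4) (2,0) (2,1) (2,2) (2,3) (2,4) (3,1) (3,2) (3,3) (3,4) (4,1) (4,2) (4,3)

Answer: 17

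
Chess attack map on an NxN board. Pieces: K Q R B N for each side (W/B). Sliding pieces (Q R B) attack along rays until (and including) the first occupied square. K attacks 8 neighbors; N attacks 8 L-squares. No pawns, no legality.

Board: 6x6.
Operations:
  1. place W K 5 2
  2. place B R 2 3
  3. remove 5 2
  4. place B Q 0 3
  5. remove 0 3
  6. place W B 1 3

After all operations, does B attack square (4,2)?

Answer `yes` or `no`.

Op 1: place WK@(5,2)
Op 2: place BR@(2,3)
Op 3: remove (5,2)
Op 4: place BQ@(0,3)
Op 5: remove (0,3)
Op 6: place WB@(1,3)
Per-piece attacks for B:
  BR@(2,3): attacks (2,4) (2,5) (2,2) (2,1) (2,0) (3,3) (4,3) (5,3) (1,3) [ray(-1,0) blocked at (1,3)]
B attacks (4,2): no

Answer: no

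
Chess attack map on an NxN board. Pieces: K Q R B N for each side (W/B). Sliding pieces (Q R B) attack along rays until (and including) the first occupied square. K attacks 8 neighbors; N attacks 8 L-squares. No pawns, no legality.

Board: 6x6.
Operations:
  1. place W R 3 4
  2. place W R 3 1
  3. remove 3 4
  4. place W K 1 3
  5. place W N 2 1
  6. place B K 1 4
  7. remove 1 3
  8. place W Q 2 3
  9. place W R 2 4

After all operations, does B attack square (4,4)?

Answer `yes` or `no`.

Op 1: place WR@(3,4)
Op 2: place WR@(3,1)
Op 3: remove (3,4)
Op 4: place WK@(1,3)
Op 5: place WN@(2,1)
Op 6: place BK@(1,4)
Op 7: remove (1,3)
Op 8: place WQ@(2,3)
Op 9: place WR@(2,4)
Per-piece attacks for B:
  BK@(1,4): attacks (1,5) (1,3) (2,4) (0,4) (2,5) (2,3) (0,5) (0,3)
B attacks (4,4): no

Answer: no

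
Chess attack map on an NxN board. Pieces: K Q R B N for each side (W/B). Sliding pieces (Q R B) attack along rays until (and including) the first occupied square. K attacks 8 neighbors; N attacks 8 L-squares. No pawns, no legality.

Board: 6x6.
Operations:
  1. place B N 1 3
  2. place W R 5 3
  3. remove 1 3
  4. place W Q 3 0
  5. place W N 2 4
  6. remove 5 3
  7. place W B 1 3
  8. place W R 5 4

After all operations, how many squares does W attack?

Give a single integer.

Answer: 26

Derivation:
Op 1: place BN@(1,3)
Op 2: place WR@(5,3)
Op 3: remove (1,3)
Op 4: place WQ@(3,0)
Op 5: place WN@(2,4)
Op 6: remove (5,3)
Op 7: place WB@(1,3)
Op 8: place WR@(5,4)
Per-piece attacks for W:
  WB@(1,3): attacks (2,4) (2,2) (3,1) (4,0) (0,4) (0,2) [ray(1,1) blocked at (2,4)]
  WN@(2,4): attacks (4,5) (0,5) (3,2) (4,3) (1,2) (0,3)
  WQ@(3,0): attacks (3,1) (3,2) (3,3) (3,4) (3,5) (4,0) (5,0) (2,0) (1,0) (0,0) (4,1) (5,2) (2,1) (1,2) (0,3)
  WR@(5,4): attacks (5,5) (5,3) (5,2) (5,1) (5,0) (4,4) (3,4) (2,4) [ray(-1,0) blocked at (2,4)]
Union (26 distinct): (0,0) (0,2) (0,3) (0,4) (0,5) (1,0) (1,2) (2,0) (2,1) (2,2) (2,4) (3,1) (3,2) (3,3) (3,4) (3,5) (4,0) (4,1) (4,3) (4,4) (4,5) (5,0) (5,1) (5,2) (5,3) (5,5)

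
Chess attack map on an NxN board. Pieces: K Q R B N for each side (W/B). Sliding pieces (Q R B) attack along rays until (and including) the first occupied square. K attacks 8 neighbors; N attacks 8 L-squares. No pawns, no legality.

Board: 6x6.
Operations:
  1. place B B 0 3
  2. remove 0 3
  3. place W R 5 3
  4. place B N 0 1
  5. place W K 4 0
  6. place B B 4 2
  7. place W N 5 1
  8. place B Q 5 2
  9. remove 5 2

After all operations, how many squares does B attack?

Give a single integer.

Answer: 9

Derivation:
Op 1: place BB@(0,3)
Op 2: remove (0,3)
Op 3: place WR@(5,3)
Op 4: place BN@(0,1)
Op 5: place WK@(4,0)
Op 6: place BB@(4,2)
Op 7: place WN@(5,1)
Op 8: place BQ@(5,2)
Op 9: remove (5,2)
Per-piece attacks for B:
  BN@(0,1): attacks (1,3) (2,2) (2,0)
  BB@(4,2): attacks (5,3) (5,1) (3,3) (2,4) (1,5) (3,1) (2,0) [ray(1,1) blocked at (5,3); ray(1,-1) blocked at (5,1)]
Union (9 distinct): (1,3) (1,5) (2,0) (2,2) (2,4) (3,1) (3,3) (5,1) (5,3)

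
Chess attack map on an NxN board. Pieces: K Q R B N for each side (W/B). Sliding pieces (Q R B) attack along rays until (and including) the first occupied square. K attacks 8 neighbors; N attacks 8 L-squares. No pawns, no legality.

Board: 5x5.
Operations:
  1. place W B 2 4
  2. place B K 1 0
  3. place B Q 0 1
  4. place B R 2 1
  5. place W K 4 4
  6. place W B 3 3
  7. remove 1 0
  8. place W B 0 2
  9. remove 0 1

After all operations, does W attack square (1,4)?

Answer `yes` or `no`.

Answer: no

Derivation:
Op 1: place WB@(2,4)
Op 2: place BK@(1,0)
Op 3: place BQ@(0,1)
Op 4: place BR@(2,1)
Op 5: place WK@(4,4)
Op 6: place WB@(3,3)
Op 7: remove (1,0)
Op 8: place WB@(0,2)
Op 9: remove (0,1)
Per-piece attacks for W:
  WB@(0,2): attacks (1,3) (2,4) (1,1) (2,0) [ray(1,1) blocked at (2,4)]
  WB@(2,4): attacks (3,3) (1,3) (0,2) [ray(1,-1) blocked at (3,3); ray(-1,-1) blocked at (0,2)]
  WB@(3,3): attacks (4,4) (4,2) (2,4) (2,2) (1,1) (0,0) [ray(1,1) blocked at (4,4); ray(-1,1) blocked at (2,4)]
  WK@(4,4): attacks (4,3) (3,4) (3,3)
W attacks (1,4): no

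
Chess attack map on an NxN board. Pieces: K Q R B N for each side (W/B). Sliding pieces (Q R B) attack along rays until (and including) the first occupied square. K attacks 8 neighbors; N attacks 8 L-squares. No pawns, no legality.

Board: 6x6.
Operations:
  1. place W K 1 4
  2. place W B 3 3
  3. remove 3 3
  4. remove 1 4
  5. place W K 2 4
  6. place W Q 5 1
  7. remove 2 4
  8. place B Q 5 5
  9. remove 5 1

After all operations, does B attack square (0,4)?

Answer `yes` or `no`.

Answer: no

Derivation:
Op 1: place WK@(1,4)
Op 2: place WB@(3,3)
Op 3: remove (3,3)
Op 4: remove (1,4)
Op 5: place WK@(2,4)
Op 6: place WQ@(5,1)
Op 7: remove (2,4)
Op 8: place BQ@(5,5)
Op 9: remove (5,1)
Per-piece attacks for B:
  BQ@(5,5): attacks (5,4) (5,3) (5,2) (5,1) (5,0) (4,5) (3,5) (2,5) (1,5) (0,5) (4,4) (3,3) (2,2) (1,1) (0,0)
B attacks (0,4): no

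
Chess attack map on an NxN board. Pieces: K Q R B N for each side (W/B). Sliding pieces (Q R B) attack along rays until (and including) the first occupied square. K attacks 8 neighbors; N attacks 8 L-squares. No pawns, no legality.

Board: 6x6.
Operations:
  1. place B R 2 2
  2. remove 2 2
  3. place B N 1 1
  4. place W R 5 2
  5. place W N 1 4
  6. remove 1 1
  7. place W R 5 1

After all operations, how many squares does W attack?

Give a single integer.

Answer: 18

Derivation:
Op 1: place BR@(2,2)
Op 2: remove (2,2)
Op 3: place BN@(1,1)
Op 4: place WR@(5,2)
Op 5: place WN@(1,4)
Op 6: remove (1,1)
Op 7: place WR@(5,1)
Per-piece attacks for W:
  WN@(1,4): attacks (3,5) (2,2) (3,3) (0,2)
  WR@(5,1): attacks (5,2) (5,0) (4,1) (3,1) (2,1) (1,1) (0,1) [ray(0,1) blocked at (5,2)]
  WR@(5,2): attacks (5,3) (5,4) (5,5) (5,1) (4,2) (3,2) (2,2) (1,2) (0,2) [ray(0,-1) blocked at (5,1)]
Union (18 distinct): (0,1) (0,2) (1,1) (1,2) (2,1) (2,2) (3,1) (3,2) (3,3) (3,5) (4,1) (4,2) (5,0) (5,1) (5,2) (5,3) (5,4) (5,5)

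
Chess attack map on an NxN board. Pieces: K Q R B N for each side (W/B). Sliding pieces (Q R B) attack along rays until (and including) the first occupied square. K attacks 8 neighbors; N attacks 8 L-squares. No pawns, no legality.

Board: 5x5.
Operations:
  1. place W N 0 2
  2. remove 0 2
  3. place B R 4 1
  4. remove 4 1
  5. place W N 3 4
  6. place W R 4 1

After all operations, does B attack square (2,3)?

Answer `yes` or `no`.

Op 1: place WN@(0,2)
Op 2: remove (0,2)
Op 3: place BR@(4,1)
Op 4: remove (4,1)
Op 5: place WN@(3,4)
Op 6: place WR@(4,1)
Per-piece attacks for B:
B attacks (2,3): no

Answer: no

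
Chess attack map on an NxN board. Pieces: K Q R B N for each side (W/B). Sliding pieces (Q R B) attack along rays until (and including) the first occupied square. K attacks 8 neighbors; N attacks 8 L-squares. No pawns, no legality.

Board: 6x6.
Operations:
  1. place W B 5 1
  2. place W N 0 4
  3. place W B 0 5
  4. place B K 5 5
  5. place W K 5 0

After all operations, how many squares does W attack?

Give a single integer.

Answer: 13

Derivation:
Op 1: place WB@(5,1)
Op 2: place WN@(0,4)
Op 3: place WB@(0,5)
Op 4: place BK@(5,5)
Op 5: place WK@(5,0)
Per-piece attacks for W:
  WN@(0,4): attacks (2,5) (1,2) (2,3)
  WB@(0,5): attacks (1,4) (2,3) (3,2) (4,1) (5,0) [ray(1,-1) blocked at (5,0)]
  WK@(5,0): attacks (5,1) (4,0) (4,1)
  WB@(5,1): attacks (4,2) (3,3) (2,4) (1,5) (4,0)
Union (13 distinct): (1,2) (1,4) (1,5) (2,3) (2,4) (2,5) (3,2) (3,3) (4,0) (4,1) (4,2) (5,0) (5,1)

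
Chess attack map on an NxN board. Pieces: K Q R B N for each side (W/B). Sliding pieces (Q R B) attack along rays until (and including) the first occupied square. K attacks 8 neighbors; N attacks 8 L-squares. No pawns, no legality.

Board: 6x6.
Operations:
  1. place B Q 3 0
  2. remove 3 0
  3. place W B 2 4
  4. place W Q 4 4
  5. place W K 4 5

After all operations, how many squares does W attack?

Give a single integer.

Answer: 20

Derivation:
Op 1: place BQ@(3,0)
Op 2: remove (3,0)
Op 3: place WB@(2,4)
Op 4: place WQ@(4,4)
Op 5: place WK@(4,5)
Per-piece attacks for W:
  WB@(2,4): attacks (3,5) (3,3) (4,2) (5,1) (1,5) (1,3) (0,2)
  WQ@(4,4): attacks (4,5) (4,3) (4,2) (4,1) (4,0) (5,4) (3,4) (2,4) (5,5) (5,3) (3,5) (3,3) (2,2) (1,1) (0,0) [ray(0,1) blocked at (4,5); ray(-1,0) blocked at (2,4)]
  WK@(4,5): attacks (4,4) (5,5) (3,5) (5,4) (3,4)
Union (20 distinct): (0,0) (0,2) (1,1) (1,3) (1,5) (2,2) (2,4) (3,3) (3,4) (3,5) (4,0) (4,1) (4,2) (4,3) (4,4) (4,5) (5,1) (5,3) (5,4) (5,5)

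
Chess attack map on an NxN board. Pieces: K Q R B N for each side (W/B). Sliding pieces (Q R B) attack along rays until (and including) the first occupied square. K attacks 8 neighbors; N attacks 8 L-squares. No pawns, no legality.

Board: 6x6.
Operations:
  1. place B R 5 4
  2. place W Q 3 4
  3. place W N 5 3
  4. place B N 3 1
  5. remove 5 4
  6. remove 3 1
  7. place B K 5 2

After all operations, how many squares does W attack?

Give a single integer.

Answer: 19

Derivation:
Op 1: place BR@(5,4)
Op 2: place WQ@(3,4)
Op 3: place WN@(5,3)
Op 4: place BN@(3,1)
Op 5: remove (5,4)
Op 6: remove (3,1)
Op 7: place BK@(5,2)
Per-piece attacks for W:
  WQ@(3,4): attacks (3,5) (3,3) (3,2) (3,1) (3,0) (4,4) (5,4) (2,4) (1,4) (0,4) (4,5) (4,3) (5,2) (2,5) (2,3) (1,2) (0,1) [ray(1,-1) blocked at (5,2)]
  WN@(5,3): attacks (4,5) (3,4) (4,1) (3,2)
Union (19 distinct): (0,1) (0,4) (1,2) (1,4) (2,3) (2,4) (2,5) (3,0) (3,1) (3,2) (3,3) (3,4) (3,5) (4,1) (4,3) (4,4) (4,5) (5,2) (5,4)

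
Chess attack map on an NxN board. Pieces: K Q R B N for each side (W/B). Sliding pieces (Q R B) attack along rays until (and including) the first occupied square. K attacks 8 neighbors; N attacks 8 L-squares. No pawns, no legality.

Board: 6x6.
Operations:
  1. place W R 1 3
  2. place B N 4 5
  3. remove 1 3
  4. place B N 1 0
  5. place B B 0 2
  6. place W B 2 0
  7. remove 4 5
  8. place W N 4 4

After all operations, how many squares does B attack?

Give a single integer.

Op 1: place WR@(1,3)
Op 2: place BN@(4,5)
Op 3: remove (1,3)
Op 4: place BN@(1,0)
Op 5: place BB@(0,2)
Op 6: place WB@(2,0)
Op 7: remove (4,5)
Op 8: place WN@(4,4)
Per-piece attacks for B:
  BB@(0,2): attacks (1,3) (2,4) (3,5) (1,1) (2,0) [ray(1,-1) blocked at (2,0)]
  BN@(1,0): attacks (2,2) (3,1) (0,2)
Union (8 distinct): (0,2) (1,1) (1,3) (2,0) (2,2) (2,4) (3,1) (3,5)

Answer: 8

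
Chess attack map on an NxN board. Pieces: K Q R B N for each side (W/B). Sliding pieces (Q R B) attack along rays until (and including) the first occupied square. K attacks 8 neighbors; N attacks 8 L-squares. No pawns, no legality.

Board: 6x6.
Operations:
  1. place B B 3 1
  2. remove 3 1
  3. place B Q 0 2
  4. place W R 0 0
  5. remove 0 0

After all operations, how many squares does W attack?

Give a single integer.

Answer: 0

Derivation:
Op 1: place BB@(3,1)
Op 2: remove (3,1)
Op 3: place BQ@(0,2)
Op 4: place WR@(0,0)
Op 5: remove (0,0)
Per-piece attacks for W:
Union (0 distinct): (none)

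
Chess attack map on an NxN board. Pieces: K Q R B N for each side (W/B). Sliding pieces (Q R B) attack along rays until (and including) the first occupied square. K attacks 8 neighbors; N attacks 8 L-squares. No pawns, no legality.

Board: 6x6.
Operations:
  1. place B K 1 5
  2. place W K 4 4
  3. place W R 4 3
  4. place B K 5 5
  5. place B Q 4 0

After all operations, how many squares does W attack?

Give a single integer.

Op 1: place BK@(1,5)
Op 2: place WK@(4,4)
Op 3: place WR@(4,3)
Op 4: place BK@(5,5)
Op 5: place BQ@(4,0)
Per-piece attacks for W:
  WR@(4,3): attacks (4,4) (4,2) (4,1) (4,0) (5,3) (3,3) (2,3) (1,3) (0,3) [ray(0,1) blocked at (4,4); ray(0,-1) blocked at (4,0)]
  WK@(4,4): attacks (4,5) (4,3) (5,4) (3,4) (5,5) (5,3) (3,5) (3,3)
Union (15 distinct): (0,3) (1,3) (2,3) (3,3) (3,4) (3,5) (4,0) (4,1) (4,2) (4,3) (4,4) (4,5) (5,3) (5,4) (5,5)

Answer: 15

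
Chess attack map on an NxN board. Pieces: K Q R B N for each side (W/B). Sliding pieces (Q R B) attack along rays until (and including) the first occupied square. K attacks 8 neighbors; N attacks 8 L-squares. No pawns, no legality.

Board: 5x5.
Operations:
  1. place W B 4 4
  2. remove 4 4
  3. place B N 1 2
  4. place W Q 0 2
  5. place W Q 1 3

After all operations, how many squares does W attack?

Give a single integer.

Op 1: place WB@(4,4)
Op 2: remove (4,4)
Op 3: place BN@(1,2)
Op 4: place WQ@(0,2)
Op 5: place WQ@(1,3)
Per-piece attacks for W:
  WQ@(0,2): attacks (0,3) (0,4) (0,1) (0,0) (1,2) (1,3) (1,1) (2,0) [ray(1,0) blocked at (1,2); ray(1,1) blocked at (1,3)]
  WQ@(1,3): attacks (1,4) (1,2) (2,3) (3,3) (4,3) (0,3) (2,4) (2,2) (3,1) (4,0) (0,4) (0,2) [ray(0,-1) blocked at (1,2); ray(-1,-1) blocked at (0,2)]
Union (17 distinct): (0,0) (0,1) (0,2) (0,3) (0,4) (1,1) (1,2) (1,3) (1,4) (2,0) (2,2) (2,3) (2,4) (3,1) (3,3) (4,0) (4,3)

Answer: 17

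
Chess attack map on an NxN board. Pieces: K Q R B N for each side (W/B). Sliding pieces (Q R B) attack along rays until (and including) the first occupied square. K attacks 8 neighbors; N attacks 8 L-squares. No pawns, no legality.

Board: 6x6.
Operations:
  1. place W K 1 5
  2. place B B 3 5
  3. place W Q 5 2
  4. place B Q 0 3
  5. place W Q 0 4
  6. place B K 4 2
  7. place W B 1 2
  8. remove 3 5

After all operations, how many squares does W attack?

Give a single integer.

Answer: 26

Derivation:
Op 1: place WK@(1,5)
Op 2: place BB@(3,5)
Op 3: place WQ@(5,2)
Op 4: place BQ@(0,3)
Op 5: place WQ@(0,4)
Op 6: place BK@(4,2)
Op 7: place WB@(1,2)
Op 8: remove (3,5)
Per-piece attacks for W:
  WQ@(0,4): attacks (0,5) (0,3) (1,4) (2,4) (3,4) (4,4) (5,4) (1,5) (1,3) (2,2) (3,1) (4,0) [ray(0,-1) blocked at (0,3); ray(1,1) blocked at (1,5)]
  WB@(1,2): attacks (2,3) (3,4) (4,5) (2,1) (3,0) (0,3) (0,1) [ray(-1,1) blocked at (0,3)]
  WK@(1,5): attacks (1,4) (2,5) (0,5) (2,4) (0,4)
  WQ@(5,2): attacks (5,3) (5,4) (5,5) (5,1) (5,0) (4,2) (4,3) (3,4) (2,5) (4,1) (3,0) [ray(-1,0) blocked at (4,2)]
Union (26 distinct): (0,1) (0,3) (0,4) (0,5) (1,3) (1,4) (1,5) (2,1) (2,2) (2,3) (2,4) (2,5) (3,0) (3,1) (3,4) (4,0) (4,1) (4,2) (4,3) (4,4) (4,5) (5,0) (5,1) (5,3) (5,4) (5,5)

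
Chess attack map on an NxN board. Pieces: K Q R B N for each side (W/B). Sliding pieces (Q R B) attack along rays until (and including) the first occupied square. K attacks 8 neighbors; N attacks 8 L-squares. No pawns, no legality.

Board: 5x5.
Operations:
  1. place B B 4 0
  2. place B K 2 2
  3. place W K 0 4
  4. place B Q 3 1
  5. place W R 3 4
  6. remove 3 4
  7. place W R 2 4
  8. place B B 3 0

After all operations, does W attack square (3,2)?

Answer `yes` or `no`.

Op 1: place BB@(4,0)
Op 2: place BK@(2,2)
Op 3: place WK@(0,4)
Op 4: place BQ@(3,1)
Op 5: place WR@(3,4)
Op 6: remove (3,4)
Op 7: place WR@(2,4)
Op 8: place BB@(3,0)
Per-piece attacks for W:
  WK@(0,4): attacks (0,3) (1,4) (1,3)
  WR@(2,4): attacks (2,3) (2,2) (3,4) (4,4) (1,4) (0,4) [ray(0,-1) blocked at (2,2); ray(-1,0) blocked at (0,4)]
W attacks (3,2): no

Answer: no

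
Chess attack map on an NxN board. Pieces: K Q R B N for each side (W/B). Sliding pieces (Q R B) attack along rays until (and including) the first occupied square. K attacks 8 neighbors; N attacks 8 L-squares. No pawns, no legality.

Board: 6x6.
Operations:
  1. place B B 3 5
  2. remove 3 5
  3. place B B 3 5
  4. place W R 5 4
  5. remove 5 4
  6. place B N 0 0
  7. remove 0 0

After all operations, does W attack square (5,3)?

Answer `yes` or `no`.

Answer: no

Derivation:
Op 1: place BB@(3,5)
Op 2: remove (3,5)
Op 3: place BB@(3,5)
Op 4: place WR@(5,4)
Op 5: remove (5,4)
Op 6: place BN@(0,0)
Op 7: remove (0,0)
Per-piece attacks for W:
W attacks (5,3): no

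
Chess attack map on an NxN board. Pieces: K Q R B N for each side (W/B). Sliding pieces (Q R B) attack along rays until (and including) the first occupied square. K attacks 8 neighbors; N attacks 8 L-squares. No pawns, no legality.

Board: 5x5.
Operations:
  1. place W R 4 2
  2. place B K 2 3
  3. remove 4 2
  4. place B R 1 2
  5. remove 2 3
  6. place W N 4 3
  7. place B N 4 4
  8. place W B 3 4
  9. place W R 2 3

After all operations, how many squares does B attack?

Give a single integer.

Answer: 9

Derivation:
Op 1: place WR@(4,2)
Op 2: place BK@(2,3)
Op 3: remove (4,2)
Op 4: place BR@(1,2)
Op 5: remove (2,3)
Op 6: place WN@(4,3)
Op 7: place BN@(4,4)
Op 8: place WB@(3,4)
Op 9: place WR@(2,3)
Per-piece attacks for B:
  BR@(1,2): attacks (1,3) (1,4) (1,1) (1,0) (2,2) (3,2) (4,2) (0,2)
  BN@(4,4): attacks (3,2) (2,3)
Union (9 distinct): (0,2) (1,0) (1,1) (1,3) (1,4) (2,2) (2,3) (3,2) (4,2)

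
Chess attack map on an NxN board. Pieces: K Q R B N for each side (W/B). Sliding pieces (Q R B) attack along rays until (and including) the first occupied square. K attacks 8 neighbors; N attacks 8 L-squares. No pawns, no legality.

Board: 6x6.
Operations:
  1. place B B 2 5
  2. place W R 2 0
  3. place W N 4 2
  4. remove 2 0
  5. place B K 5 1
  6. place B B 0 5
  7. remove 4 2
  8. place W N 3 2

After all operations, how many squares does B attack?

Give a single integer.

Answer: 11

Derivation:
Op 1: place BB@(2,5)
Op 2: place WR@(2,0)
Op 3: place WN@(4,2)
Op 4: remove (2,0)
Op 5: place BK@(5,1)
Op 6: place BB@(0,5)
Op 7: remove (4,2)
Op 8: place WN@(3,2)
Per-piece attacks for B:
  BB@(0,5): attacks (1,4) (2,3) (3,2) [ray(1,-1) blocked at (3,2)]
  BB@(2,5): attacks (3,4) (4,3) (5,2) (1,4) (0,3)
  BK@(5,1): attacks (5,2) (5,0) (4,1) (4,2) (4,0)
Union (11 distinct): (0,3) (1,4) (2,3) (3,2) (3,4) (4,0) (4,1) (4,2) (4,3) (5,0) (5,2)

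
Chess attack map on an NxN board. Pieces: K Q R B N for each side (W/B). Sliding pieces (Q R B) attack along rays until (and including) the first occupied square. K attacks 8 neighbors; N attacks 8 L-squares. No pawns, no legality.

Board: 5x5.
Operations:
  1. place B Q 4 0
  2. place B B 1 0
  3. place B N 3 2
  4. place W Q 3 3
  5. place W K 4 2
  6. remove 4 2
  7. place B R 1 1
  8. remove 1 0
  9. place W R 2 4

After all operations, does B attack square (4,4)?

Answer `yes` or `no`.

Answer: yes

Derivation:
Op 1: place BQ@(4,0)
Op 2: place BB@(1,0)
Op 3: place BN@(3,2)
Op 4: place WQ@(3,3)
Op 5: place WK@(4,2)
Op 6: remove (4,2)
Op 7: place BR@(1,1)
Op 8: remove (1,0)
Op 9: place WR@(2,4)
Per-piece attacks for B:
  BR@(1,1): attacks (1,2) (1,3) (1,4) (1,0) (2,1) (3,1) (4,1) (0,1)
  BN@(3,2): attacks (4,4) (2,4) (1,3) (4,0) (2,0) (1,1)
  BQ@(4,0): attacks (4,1) (4,2) (4,3) (4,4) (3,0) (2,0) (1,0) (0,0) (3,1) (2,2) (1,3) (0,4)
B attacks (4,4): yes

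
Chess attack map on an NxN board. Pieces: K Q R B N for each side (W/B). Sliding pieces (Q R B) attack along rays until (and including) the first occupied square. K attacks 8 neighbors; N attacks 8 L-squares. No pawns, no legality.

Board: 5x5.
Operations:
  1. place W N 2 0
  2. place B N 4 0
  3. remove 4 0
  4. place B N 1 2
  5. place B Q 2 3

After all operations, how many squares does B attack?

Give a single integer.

Answer: 16

Derivation:
Op 1: place WN@(2,0)
Op 2: place BN@(4,0)
Op 3: remove (4,0)
Op 4: place BN@(1,2)
Op 5: place BQ@(2,3)
Per-piece attacks for B:
  BN@(1,2): attacks (2,4) (3,3) (0,4) (2,0) (3,1) (0,0)
  BQ@(2,3): attacks (2,4) (2,2) (2,1) (2,0) (3,3) (4,3) (1,3) (0,3) (3,4) (3,2) (4,1) (1,4) (1,2) [ray(0,-1) blocked at (2,0); ray(-1,-1) blocked at (1,2)]
Union (16 distinct): (0,0) (0,3) (0,4) (1,2) (1,3) (1,4) (2,0) (2,1) (2,2) (2,4) (3,1) (3,2) (3,3) (3,4) (4,1) (4,3)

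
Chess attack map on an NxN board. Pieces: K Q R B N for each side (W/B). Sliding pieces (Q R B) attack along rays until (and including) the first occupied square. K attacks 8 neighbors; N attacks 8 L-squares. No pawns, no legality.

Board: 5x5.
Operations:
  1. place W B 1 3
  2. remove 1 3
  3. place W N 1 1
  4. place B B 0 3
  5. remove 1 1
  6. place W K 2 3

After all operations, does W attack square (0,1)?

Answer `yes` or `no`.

Answer: no

Derivation:
Op 1: place WB@(1,3)
Op 2: remove (1,3)
Op 3: place WN@(1,1)
Op 4: place BB@(0,3)
Op 5: remove (1,1)
Op 6: place WK@(2,3)
Per-piece attacks for W:
  WK@(2,3): attacks (2,4) (2,2) (3,3) (1,3) (3,4) (3,2) (1,4) (1,2)
W attacks (0,1): no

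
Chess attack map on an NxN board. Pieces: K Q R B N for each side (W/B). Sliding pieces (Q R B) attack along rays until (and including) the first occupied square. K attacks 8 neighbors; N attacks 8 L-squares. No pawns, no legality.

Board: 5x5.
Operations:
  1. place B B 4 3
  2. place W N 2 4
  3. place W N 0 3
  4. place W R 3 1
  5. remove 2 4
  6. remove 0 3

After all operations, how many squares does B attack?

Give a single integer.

Answer: 4

Derivation:
Op 1: place BB@(4,3)
Op 2: place WN@(2,4)
Op 3: place WN@(0,3)
Op 4: place WR@(3,1)
Op 5: remove (2,4)
Op 6: remove (0,3)
Per-piece attacks for B:
  BB@(4,3): attacks (3,4) (3,2) (2,1) (1,0)
Union (4 distinct): (1,0) (2,1) (3,2) (3,4)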